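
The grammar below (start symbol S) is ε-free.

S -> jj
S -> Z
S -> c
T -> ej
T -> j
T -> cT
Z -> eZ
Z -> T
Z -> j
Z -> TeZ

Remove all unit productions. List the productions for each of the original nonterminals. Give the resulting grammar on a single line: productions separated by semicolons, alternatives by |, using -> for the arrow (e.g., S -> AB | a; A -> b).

Unit productions: S->Z, Z->T.
Unit pairs (A ⇒* B via units): (S,T), (S,Z), (Z,T).
S: inherits non-unit rules of {S, T, Z} → TeZ | c | cT | eZ | ej | j | jj.
T: inherits non-unit rules of {T} → cT | ej | j.
Z: inherits non-unit rules of {T, Z} → TeZ | cT | eZ | ej | j.

S -> c | j | cT | eZ | ej | jj | TeZ; T -> j | cT | ej; Z -> j | cT | eZ | ej | TeZ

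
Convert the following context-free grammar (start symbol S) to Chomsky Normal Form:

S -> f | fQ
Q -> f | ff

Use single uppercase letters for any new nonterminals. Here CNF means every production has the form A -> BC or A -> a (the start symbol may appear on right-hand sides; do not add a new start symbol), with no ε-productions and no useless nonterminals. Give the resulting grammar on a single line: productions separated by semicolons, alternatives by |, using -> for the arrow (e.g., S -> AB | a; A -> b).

S -> f | AQ; A -> f; Q -> f | AA

No ε-productions.
No unit productions to eliminate.
TERM: introduce A -> f and substitute in every rule of length ≥2.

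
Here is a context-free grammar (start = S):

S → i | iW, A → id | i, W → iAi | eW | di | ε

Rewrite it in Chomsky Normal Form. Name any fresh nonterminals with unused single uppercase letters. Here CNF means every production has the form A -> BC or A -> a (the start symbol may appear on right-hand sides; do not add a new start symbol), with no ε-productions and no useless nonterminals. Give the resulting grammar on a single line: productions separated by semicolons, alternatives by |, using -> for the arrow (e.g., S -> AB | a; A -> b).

Nullable: {W}; after ε-elimination: S -> i | iW; A -> i | id; W -> e | di | eW | iAi.
No unit productions to eliminate.
TERM: introduce C -> d, D -> e, B -> i and substitute in every rule of length ≥2.
BIN: W -> BAB becomes W -> BE, E -> AB.

S -> i | BW; A -> i | BC; B -> i; C -> d; D -> e; E -> AB; W -> e | BE | CB | DW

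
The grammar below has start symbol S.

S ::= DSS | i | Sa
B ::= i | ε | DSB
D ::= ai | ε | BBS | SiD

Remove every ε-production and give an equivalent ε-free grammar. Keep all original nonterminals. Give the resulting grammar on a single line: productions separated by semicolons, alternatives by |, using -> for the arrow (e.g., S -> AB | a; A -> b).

Nullable set: {B, D}.
S -> DSS: D nullable, giving DSS | SS.
Drop B -> ε.
B -> DSB: D, B nullable, giving DS | DSB | S | SB.
Drop D -> ε.
D -> BBS: B, B nullable, giving BBS | BS | S.
D -> SiD: D nullable, giving Si | SiD.
Unchanged (no nullable symbols): S -> Sa; S -> i; B -> i; D -> ai.

S -> i | SS | Sa | DSS; B -> S | i | DS | SB | DSB; D -> S | BS | Si | ai | BBS | SiD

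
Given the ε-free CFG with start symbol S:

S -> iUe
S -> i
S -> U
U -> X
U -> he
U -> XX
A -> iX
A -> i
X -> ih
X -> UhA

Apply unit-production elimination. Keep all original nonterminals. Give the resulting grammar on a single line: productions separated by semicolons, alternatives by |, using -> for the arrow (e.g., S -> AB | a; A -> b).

S -> i | XX | he | ih | UhA | iUe; A -> i | iX; U -> XX | he | ih | UhA; X -> ih | UhA

Unit productions: S->U, U->X.
Unit pairs (A ⇒* B via units): (S,U), (S,X), (U,X).
S: inherits non-unit rules of {S, U, X} → UhA | XX | he | i | iUe | ih.
A: inherits non-unit rules of {A} → i | iX.
U: inherits non-unit rules of {U, X} → UhA | XX | he | ih.
X: inherits non-unit rules of {X} → UhA | ih.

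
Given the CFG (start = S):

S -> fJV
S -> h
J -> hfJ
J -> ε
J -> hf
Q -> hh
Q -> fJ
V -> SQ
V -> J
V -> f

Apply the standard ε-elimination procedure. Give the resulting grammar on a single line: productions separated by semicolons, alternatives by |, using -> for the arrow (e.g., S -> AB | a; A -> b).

S -> f | h | fJ | fV | fJV; J -> hf | hfJ; Q -> f | fJ | hh; V -> J | f | SQ

Nullable set: {J, V}.
S -> fJV: J, V nullable, giving f | fJ | fJV | fV.
Drop J -> ε.
J -> hfJ: J nullable, giving hf | hfJ.
Q -> fJ: J nullable, giving f | fJ.
V -> J: J nullable, giving J.
Unchanged (no nullable symbols): S -> h; J -> hf; Q -> hh; V -> SQ; V -> f.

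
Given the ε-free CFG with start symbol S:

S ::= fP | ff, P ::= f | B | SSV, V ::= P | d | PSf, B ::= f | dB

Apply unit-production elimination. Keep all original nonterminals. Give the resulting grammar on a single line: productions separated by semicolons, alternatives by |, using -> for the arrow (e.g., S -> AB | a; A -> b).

S -> fP | ff; B -> f | dB; P -> f | dB | SSV; V -> d | f | dB | PSf | SSV

Unit productions: P->B, V->P.
Unit pairs (A ⇒* B via units): (P,B), (V,B), (V,P).
S: inherits non-unit rules of {S} → fP | ff.
B: inherits non-unit rules of {B} → dB | f.
P: inherits non-unit rules of {B, P} → SSV | dB | f.
V: inherits non-unit rules of {B, P, V} → PSf | SSV | d | dB | f.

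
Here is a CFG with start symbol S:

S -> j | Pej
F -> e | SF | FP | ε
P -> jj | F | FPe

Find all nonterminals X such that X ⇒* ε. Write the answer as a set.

{F, P}

Directly nullable (have an ε-rule): {F}.
P is nullable via P -> F (every symbol on the right is already known nullable).
Not nullable: S — each has a terminal in every rule's right-hand side or depends on a non-nullable symbol.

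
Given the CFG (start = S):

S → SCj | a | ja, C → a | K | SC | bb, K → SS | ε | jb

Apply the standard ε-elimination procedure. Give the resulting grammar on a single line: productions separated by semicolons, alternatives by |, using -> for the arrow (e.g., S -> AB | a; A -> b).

Nullable set: {C, K}.
S -> SCj: C nullable, giving SCj | Sj.
C -> K: K nullable, giving K.
C -> SC: C nullable, giving S | SC.
Drop K -> ε.
Unchanged (no nullable symbols): S -> a; S -> ja; C -> a; C -> bb; K -> SS; K -> jb.

S -> a | Sj | ja | SCj; C -> K | S | a | SC | bb; K -> SS | jb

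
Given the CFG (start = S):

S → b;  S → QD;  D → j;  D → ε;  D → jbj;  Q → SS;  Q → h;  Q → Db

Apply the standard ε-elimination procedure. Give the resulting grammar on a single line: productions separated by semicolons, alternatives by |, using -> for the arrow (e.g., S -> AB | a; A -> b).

Nullable set: {D}.
S -> QD: D nullable, giving Q | QD.
Drop D -> ε.
Q -> Db: D nullable, giving Db | b.
Unchanged (no nullable symbols): S -> b; D -> j; D -> jbj; Q -> SS; Q -> h.

S -> Q | b | QD; D -> j | jbj; Q -> b | h | Db | SS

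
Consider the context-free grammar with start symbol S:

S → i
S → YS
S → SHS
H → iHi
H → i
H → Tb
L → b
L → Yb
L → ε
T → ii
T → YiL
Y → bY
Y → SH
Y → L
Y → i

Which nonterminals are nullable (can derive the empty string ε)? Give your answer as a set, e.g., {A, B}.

{L, Y}

Directly nullable (have an ε-rule): {L}.
Y is nullable via Y -> L (every symbol on the right is already known nullable).
Not nullable: H, S, T — each has a terminal in every rule's right-hand side or depends on a non-nullable symbol.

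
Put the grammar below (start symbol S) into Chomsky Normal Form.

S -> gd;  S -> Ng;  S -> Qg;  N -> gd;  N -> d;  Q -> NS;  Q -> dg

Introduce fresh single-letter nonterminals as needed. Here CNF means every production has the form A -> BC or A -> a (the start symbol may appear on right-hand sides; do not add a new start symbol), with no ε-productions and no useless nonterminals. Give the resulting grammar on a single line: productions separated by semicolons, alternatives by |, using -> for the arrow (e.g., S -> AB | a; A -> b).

S -> AB | NA | QA; A -> g; B -> d; N -> d | AB; Q -> BA | NS

No ε-productions.
No unit productions to eliminate.
TERM: introduce B -> d, A -> g and substitute in every rule of length ≥2.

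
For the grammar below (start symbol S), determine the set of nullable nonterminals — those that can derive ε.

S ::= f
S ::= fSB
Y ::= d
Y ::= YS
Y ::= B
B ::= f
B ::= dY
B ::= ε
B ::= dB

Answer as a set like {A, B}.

Directly nullable (have an ε-rule): {B}.
Y is nullable via Y -> B (every symbol on the right is already known nullable).
Not nullable: S — each has a terminal in every rule's right-hand side or depends on a non-nullable symbol.

{B, Y}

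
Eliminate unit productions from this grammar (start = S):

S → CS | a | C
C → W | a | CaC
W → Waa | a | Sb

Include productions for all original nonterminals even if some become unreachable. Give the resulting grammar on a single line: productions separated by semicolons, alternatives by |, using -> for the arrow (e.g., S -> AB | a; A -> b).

S -> a | CS | Sb | CaC | Waa; C -> a | Sb | CaC | Waa; W -> a | Sb | Waa

Unit productions: C->W, S->C.
Unit pairs (A ⇒* B via units): (C,W), (S,C), (S,W).
S: inherits non-unit rules of {C, S, W} → CS | CaC | Sb | Waa | a.
C: inherits non-unit rules of {C, W} → CaC | Sb | Waa | a.
W: inherits non-unit rules of {W} → Sb | Waa | a.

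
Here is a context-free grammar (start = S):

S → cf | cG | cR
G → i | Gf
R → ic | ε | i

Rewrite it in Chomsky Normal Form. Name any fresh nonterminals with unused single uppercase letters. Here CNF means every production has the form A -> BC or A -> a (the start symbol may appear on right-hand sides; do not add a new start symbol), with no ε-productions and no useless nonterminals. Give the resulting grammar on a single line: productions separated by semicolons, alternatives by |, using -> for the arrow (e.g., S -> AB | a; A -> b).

Nullable: {R}; after ε-elimination: S -> c | cG | cR | cf; G -> i | Gf; R -> i | ic.
No unit productions to eliminate.
TERM: introduce C -> c, A -> f, B -> i and substitute in every rule of length ≥2.

S -> c | CA | CG | CR; A -> f; B -> i; C -> c; G -> i | GA; R -> i | BC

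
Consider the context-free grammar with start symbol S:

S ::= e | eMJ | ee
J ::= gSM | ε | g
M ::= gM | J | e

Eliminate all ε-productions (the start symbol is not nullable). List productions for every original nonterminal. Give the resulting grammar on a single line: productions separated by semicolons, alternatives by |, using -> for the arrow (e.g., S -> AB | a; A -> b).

S -> e | eJ | eM | ee | eMJ; J -> g | gS | gSM; M -> J | e | g | gM

Nullable set: {J, M}.
S -> eMJ: M, J nullable, giving e | eJ | eM | eMJ.
Drop J -> ε.
J -> gSM: M nullable, giving gS | gSM.
M -> J: J nullable, giving J.
M -> gM: M nullable, giving g | gM.
Unchanged (no nullable symbols): S -> e; S -> ee; J -> g; M -> e.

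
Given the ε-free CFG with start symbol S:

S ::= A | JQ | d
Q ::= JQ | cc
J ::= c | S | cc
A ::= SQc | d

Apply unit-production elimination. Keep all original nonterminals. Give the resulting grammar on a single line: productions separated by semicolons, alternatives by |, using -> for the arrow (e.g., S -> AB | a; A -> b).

S -> d | JQ | SQc; A -> d | SQc; J -> c | d | JQ | cc | SQc; Q -> JQ | cc

Unit productions: J->S, S->A.
Unit pairs (A ⇒* B via units): (J,A), (J,S), (S,A).
S: inherits non-unit rules of {A, S} → JQ | SQc | d.
A: inherits non-unit rules of {A} → SQc | d.
J: inherits non-unit rules of {A, J, S} → JQ | SQc | c | cc | d.
Q: inherits non-unit rules of {Q} → JQ | cc.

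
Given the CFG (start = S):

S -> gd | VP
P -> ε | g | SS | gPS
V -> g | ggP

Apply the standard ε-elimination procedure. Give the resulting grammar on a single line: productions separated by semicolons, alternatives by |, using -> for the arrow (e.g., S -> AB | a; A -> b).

Nullable set: {P}.
S -> VP: P nullable, giving V | VP.
Drop P -> ε.
P -> gPS: P nullable, giving gPS | gS.
V -> ggP: P nullable, giving gg | ggP.
Unchanged (no nullable symbols): S -> gd; P -> SS; P -> g; V -> g.

S -> V | VP | gd; P -> g | SS | gS | gPS; V -> g | gg | ggP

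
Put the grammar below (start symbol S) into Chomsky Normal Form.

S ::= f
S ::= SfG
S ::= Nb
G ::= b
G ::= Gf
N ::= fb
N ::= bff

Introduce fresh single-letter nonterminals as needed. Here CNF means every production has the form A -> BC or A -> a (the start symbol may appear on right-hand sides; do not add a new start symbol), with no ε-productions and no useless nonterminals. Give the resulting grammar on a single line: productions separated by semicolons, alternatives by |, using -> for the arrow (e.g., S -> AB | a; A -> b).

S -> f | NB | SD; A -> f; B -> b; C -> AA; D -> AG; G -> b | GA; N -> AB | BC

No ε-productions.
No unit productions to eliminate.
TERM: introduce B -> b, A -> f and substitute in every rule of length ≥2.
BIN: N -> BAA becomes N -> BC, C -> AA; S -> SAG becomes S -> SD, D -> AG.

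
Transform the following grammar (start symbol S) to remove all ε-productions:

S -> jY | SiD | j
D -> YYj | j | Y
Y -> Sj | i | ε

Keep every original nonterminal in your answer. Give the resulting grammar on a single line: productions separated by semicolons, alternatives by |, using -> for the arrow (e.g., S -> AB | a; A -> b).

S -> j | Si | jY | SiD; D -> Y | j | Yj | YYj; Y -> i | Sj

Nullable set: {D, Y}.
S -> SiD: D nullable, giving Si | SiD.
S -> jY: Y nullable, giving j | jY.
D -> Y: Y nullable, giving Y.
D -> YYj: Y, Y nullable, giving YYj | Yj | j.
Drop Y -> ε.
Unchanged (no nullable symbols): S -> j; D -> j; Y -> Sj; Y -> i.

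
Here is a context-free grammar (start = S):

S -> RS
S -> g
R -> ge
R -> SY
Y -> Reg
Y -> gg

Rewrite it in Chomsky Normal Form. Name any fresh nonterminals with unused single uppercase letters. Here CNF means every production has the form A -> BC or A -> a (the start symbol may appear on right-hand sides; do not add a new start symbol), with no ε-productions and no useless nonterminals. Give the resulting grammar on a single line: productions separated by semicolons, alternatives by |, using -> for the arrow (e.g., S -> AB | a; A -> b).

No ε-productions.
No unit productions to eliminate.
TERM: introduce B -> e, A -> g and substitute in every rule of length ≥2.
BIN: Y -> RBA becomes Y -> RC, C -> BA.

S -> g | RS; A -> g; B -> e; C -> BA; R -> AB | SY; Y -> AA | RC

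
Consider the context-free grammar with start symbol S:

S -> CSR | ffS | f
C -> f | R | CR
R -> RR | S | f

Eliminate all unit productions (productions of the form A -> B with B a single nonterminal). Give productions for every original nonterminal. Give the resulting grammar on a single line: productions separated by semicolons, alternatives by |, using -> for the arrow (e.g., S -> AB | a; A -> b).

S -> f | CSR | ffS; C -> f | CR | RR | CSR | ffS; R -> f | RR | CSR | ffS

Unit productions: C->R, R->S.
Unit pairs (A ⇒* B via units): (C,R), (C,S), (R,S).
S: inherits non-unit rules of {S} → CSR | f | ffS.
C: inherits non-unit rules of {C, R, S} → CR | CSR | RR | f | ffS.
R: inherits non-unit rules of {R, S} → CSR | RR | f | ffS.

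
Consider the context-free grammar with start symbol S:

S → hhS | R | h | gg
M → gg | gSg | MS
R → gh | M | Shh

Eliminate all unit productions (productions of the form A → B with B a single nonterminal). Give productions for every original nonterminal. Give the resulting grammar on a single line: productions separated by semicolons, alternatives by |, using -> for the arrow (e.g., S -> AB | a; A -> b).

S -> h | MS | gg | gh | Shh | gSg | hhS; M -> MS | gg | gSg; R -> MS | gg | gh | Shh | gSg

Unit productions: R->M, S->R.
Unit pairs (A ⇒* B via units): (R,M), (S,M), (S,R).
S: inherits non-unit rules of {M, R, S} → MS | Shh | gSg | gg | gh | h | hhS.
M: inherits non-unit rules of {M} → MS | gSg | gg.
R: inherits non-unit rules of {M, R} → MS | Shh | gSg | gg | gh.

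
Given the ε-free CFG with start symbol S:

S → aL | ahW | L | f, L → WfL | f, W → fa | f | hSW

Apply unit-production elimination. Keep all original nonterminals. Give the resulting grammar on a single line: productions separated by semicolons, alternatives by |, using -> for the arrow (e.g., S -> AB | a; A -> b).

Unit productions: S->L.
Unit pairs (A ⇒* B via units): (S,L).
S: inherits non-unit rules of {L, S} → WfL | aL | ahW | f.
L: inherits non-unit rules of {L} → WfL | f.
W: inherits non-unit rules of {W} → f | fa | hSW.

S -> f | aL | WfL | ahW; L -> f | WfL; W -> f | fa | hSW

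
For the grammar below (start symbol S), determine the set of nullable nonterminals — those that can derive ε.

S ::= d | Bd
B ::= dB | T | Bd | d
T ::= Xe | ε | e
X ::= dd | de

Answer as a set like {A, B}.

{B, T}

Directly nullable (have an ε-rule): {T}.
B is nullable via B -> T (every symbol on the right is already known nullable).
Not nullable: S, X — each has a terminal in every rule's right-hand side or depends on a non-nullable symbol.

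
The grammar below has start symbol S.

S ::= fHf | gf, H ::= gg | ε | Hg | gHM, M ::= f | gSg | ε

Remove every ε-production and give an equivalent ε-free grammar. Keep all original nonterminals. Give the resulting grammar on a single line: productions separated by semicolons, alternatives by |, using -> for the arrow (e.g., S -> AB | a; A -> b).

S -> ff | gf | fHf; H -> g | Hg | gH | gM | gg | gHM; M -> f | gSg

Nullable set: {H, M}.
S -> fHf: H nullable, giving fHf | ff.
Drop H -> ε.
H -> Hg: H nullable, giving Hg | g.
H -> gHM: H, M nullable, giving g | gH | gHM | gM.
Drop M -> ε.
Unchanged (no nullable symbols): S -> gf; H -> gg; M -> f; M -> gSg.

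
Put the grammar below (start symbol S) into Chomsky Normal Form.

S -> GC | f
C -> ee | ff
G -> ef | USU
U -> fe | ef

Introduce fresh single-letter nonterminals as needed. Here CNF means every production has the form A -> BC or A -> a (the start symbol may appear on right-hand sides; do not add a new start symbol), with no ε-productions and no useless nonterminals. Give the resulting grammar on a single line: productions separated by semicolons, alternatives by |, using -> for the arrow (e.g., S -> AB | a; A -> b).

S -> f | GC; A -> e; B -> f; C -> AA | BB; D -> SU; G -> AB | UD; U -> AB | BA

No ε-productions.
No unit productions to eliminate.
TERM: introduce A -> e, B -> f and substitute in every rule of length ≥2.
BIN: G -> USU becomes G -> UD, D -> SU.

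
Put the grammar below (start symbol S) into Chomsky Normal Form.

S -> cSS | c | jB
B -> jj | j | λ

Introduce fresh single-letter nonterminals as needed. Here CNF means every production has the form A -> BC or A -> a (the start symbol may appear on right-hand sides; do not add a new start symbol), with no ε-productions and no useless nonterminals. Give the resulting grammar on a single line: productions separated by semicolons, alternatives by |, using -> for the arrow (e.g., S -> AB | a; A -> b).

Nullable: {B}; after ε-elimination: S -> c | j | jB | cSS; B -> j | jj.
No unit productions to eliminate.
TERM: introduce C -> c, A -> j and substitute in every rule of length ≥2.
BIN: S -> CSS becomes S -> CD, D -> SS.

S -> c | j | AB | CD; A -> j; B -> j | AA; C -> c; D -> SS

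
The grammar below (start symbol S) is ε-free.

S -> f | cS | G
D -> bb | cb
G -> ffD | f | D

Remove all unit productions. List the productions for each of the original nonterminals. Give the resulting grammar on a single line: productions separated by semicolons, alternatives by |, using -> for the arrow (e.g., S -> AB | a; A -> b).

S -> f | bb | cS | cb | ffD; D -> bb | cb; G -> f | bb | cb | ffD

Unit productions: G->D, S->G.
Unit pairs (A ⇒* B via units): (G,D), (S,D), (S,G).
S: inherits non-unit rules of {D, G, S} → bb | cS | cb | f | ffD.
D: inherits non-unit rules of {D} → bb | cb.
G: inherits non-unit rules of {D, G} → bb | cb | f | ffD.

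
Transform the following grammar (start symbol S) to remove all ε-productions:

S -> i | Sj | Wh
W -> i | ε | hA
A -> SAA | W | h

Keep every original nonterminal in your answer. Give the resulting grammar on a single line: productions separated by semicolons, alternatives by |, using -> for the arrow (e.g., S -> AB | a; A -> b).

S -> h | i | Sj | Wh; A -> S | W | h | SA | SAA; W -> h | i | hA

Nullable set: {A, W}.
S -> Wh: W nullable, giving Wh | h.
A -> SAA: A, A nullable, giving S | SA | SAA.
A -> W: W nullable, giving W.
Drop W -> ε.
W -> hA: A nullable, giving h | hA.
Unchanged (no nullable symbols): S -> Sj; S -> i; A -> h; W -> i.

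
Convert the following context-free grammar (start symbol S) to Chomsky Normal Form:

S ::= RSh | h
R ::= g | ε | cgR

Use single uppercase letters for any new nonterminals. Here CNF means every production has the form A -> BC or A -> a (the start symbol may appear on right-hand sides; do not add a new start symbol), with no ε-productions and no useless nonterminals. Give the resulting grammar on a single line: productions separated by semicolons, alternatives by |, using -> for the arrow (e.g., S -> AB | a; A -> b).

Nullable: {R}; after ε-elimination: S -> h | Sh | RSh; R -> g | cg | cgR.
No unit productions to eliminate.
TERM: introduce A -> c, B -> g, C -> h and substitute in every rule of length ≥2.
BIN: R -> ABR becomes R -> AD, D -> BR; S -> RSC becomes S -> RE, E -> SC.

S -> h | RE | SC; A -> c; B -> g; C -> h; D -> BR; E -> SC; R -> g | AB | AD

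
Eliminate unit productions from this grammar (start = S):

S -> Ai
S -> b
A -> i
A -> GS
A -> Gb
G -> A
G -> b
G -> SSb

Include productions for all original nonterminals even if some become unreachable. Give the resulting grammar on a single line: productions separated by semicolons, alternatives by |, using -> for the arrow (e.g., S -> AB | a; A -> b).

Unit productions: G->A.
Unit pairs (A ⇒* B via units): (G,A).
S: inherits non-unit rules of {S} → Ai | b.
A: inherits non-unit rules of {A} → GS | Gb | i.
G: inherits non-unit rules of {A, G} → GS | Gb | SSb | b | i.

S -> b | Ai; A -> i | GS | Gb; G -> b | i | GS | Gb | SSb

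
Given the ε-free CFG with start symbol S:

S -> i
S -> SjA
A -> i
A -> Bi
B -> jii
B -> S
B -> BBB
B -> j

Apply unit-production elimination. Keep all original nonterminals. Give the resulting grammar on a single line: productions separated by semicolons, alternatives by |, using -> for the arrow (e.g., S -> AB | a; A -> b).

S -> i | SjA; A -> i | Bi; B -> i | j | BBB | SjA | jii

Unit productions: B->S.
Unit pairs (A ⇒* B via units): (B,S).
S: inherits non-unit rules of {S} → SjA | i.
A: inherits non-unit rules of {A} → Bi | i.
B: inherits non-unit rules of {B, S} → BBB | SjA | i | j | jii.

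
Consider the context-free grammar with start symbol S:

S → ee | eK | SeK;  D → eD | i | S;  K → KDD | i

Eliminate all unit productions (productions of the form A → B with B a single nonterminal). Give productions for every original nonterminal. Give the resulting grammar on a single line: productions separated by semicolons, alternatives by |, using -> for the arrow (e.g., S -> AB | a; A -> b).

Unit productions: D->S.
Unit pairs (A ⇒* B via units): (D,S).
S: inherits non-unit rules of {S} → SeK | eK | ee.
D: inherits non-unit rules of {D, S} → SeK | eD | eK | ee | i.
K: inherits non-unit rules of {K} → KDD | i.

S -> eK | ee | SeK; D -> i | eD | eK | ee | SeK; K -> i | KDD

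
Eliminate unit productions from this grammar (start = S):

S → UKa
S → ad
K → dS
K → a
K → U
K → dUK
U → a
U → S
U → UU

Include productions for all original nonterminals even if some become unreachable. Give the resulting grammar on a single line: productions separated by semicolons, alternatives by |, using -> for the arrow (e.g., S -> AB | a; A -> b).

S -> ad | UKa; K -> a | UU | ad | dS | UKa | dUK; U -> a | UU | ad | UKa

Unit productions: K->U, U->S.
Unit pairs (A ⇒* B via units): (K,S), (K,U), (U,S).
S: inherits non-unit rules of {S} → UKa | ad.
K: inherits non-unit rules of {K, S, U} → UKa | UU | a | ad | dS | dUK.
U: inherits non-unit rules of {S, U} → UKa | UU | a | ad.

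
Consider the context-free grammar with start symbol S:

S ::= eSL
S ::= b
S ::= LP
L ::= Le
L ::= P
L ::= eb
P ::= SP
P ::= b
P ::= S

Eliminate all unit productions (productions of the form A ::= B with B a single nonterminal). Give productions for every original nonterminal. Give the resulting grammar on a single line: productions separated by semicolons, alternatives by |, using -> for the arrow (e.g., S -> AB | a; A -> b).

S -> b | LP | eSL; L -> b | LP | Le | SP | eb | eSL; P -> b | LP | SP | eSL

Unit productions: L->P, P->S.
Unit pairs (A ⇒* B via units): (L,P), (L,S), (P,S).
S: inherits non-unit rules of {S} → LP | b | eSL.
L: inherits non-unit rules of {L, P, S} → LP | Le | SP | b | eSL | eb.
P: inherits non-unit rules of {P, S} → LP | SP | b | eSL.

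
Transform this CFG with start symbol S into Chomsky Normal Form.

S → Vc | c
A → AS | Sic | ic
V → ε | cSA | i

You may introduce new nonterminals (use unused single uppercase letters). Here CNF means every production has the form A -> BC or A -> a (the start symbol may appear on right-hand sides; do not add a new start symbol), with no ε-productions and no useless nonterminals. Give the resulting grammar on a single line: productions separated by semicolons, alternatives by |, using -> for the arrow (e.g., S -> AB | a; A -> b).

S -> c | VC; A -> AS | BC | SD; B -> i; C -> c; D -> BC; E -> SA; V -> i | CE

Nullable: {V}; after ε-elimination: S -> c | Vc; A -> AS | ic | Sic; V -> i | cSA.
No unit productions to eliminate.
TERM: introduce C -> c, B -> i and substitute in every rule of length ≥2.
BIN: A -> SBC becomes A -> SD, D -> BC; V -> CSA becomes V -> CE, E -> SA.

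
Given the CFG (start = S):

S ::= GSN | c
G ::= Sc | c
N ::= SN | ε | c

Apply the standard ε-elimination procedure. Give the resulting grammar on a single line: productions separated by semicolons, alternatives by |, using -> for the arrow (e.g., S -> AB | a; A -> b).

S -> c | GS | GSN; G -> c | Sc; N -> S | c | SN

Nullable set: {N}.
S -> GSN: N nullable, giving GS | GSN.
Drop N -> ε.
N -> SN: N nullable, giving S | SN.
Unchanged (no nullable symbols): S -> c; G -> Sc; G -> c; N -> c.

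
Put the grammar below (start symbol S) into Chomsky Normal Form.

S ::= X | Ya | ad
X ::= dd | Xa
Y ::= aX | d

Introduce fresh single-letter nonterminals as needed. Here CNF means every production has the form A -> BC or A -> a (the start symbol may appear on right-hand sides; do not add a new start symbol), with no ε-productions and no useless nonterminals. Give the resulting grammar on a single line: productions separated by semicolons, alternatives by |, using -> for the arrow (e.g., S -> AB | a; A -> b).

No ε-productions.
After unit-elimination: S -> Xa | Ya | ad | dd; X -> Xa | dd; Y -> d | aX.
TERM: introduce A -> a, B -> d and substitute in every rule of length ≥2.

S -> AB | BB | XA | YA; A -> a; B -> d; X -> BB | XA; Y -> d | AX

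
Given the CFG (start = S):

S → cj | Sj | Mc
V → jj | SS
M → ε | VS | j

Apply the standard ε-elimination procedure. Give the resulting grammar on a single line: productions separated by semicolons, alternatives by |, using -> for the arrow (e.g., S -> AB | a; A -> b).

Nullable set: {M}.
S -> Mc: M nullable, giving Mc | c.
Drop M -> ε.
Unchanged (no nullable symbols): S -> Sj; S -> cj; M -> VS; M -> j; V -> SS; V -> jj.

S -> c | Mc | Sj | cj; M -> j | VS; V -> SS | jj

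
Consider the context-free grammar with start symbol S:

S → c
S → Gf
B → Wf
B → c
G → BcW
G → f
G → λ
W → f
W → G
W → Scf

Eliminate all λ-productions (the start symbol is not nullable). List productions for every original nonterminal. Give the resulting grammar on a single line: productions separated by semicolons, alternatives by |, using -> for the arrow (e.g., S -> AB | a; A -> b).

S -> c | f | Gf; B -> c | f | Wf; G -> f | Bc | BcW; W -> G | f | Scf

Nullable set: {G, W}.
S -> Gf: G nullable, giving Gf | f.
B -> Wf: W nullable, giving Wf | f.
Drop G -> λ.
G -> BcW: W nullable, giving Bc | BcW.
W -> G: G nullable, giving G.
Unchanged (no nullable symbols): S -> c; B -> c; G -> f; W -> Scf; W -> f.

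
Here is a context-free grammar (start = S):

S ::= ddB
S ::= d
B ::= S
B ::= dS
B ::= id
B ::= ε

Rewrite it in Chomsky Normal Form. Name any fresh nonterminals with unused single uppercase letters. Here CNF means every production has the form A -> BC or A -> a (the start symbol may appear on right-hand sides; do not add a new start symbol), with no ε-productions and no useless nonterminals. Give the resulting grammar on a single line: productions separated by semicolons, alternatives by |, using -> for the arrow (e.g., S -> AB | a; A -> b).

S -> d | AA | AE; A -> d; B -> d | AA | AD | AS | CA; C -> i; D -> AB; E -> AB

Nullable: {B}; after ε-elimination: S -> d | dd | ddB; B -> S | dS | id.
After unit-elimination: S -> d | dd | ddB; B -> d | dS | dd | id | ddB.
TERM: introduce A -> d, C -> i and substitute in every rule of length ≥2.
BIN: B -> AAB becomes B -> AD, D -> AB; S -> AAB becomes S -> AE, E -> AB.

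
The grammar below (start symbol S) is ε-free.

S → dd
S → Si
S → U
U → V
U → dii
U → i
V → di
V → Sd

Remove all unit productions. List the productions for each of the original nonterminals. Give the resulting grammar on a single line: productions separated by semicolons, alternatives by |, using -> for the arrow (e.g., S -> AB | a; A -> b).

S -> i | Sd | Si | dd | di | dii; U -> i | Sd | di | dii; V -> Sd | di

Unit productions: S->U, U->V.
Unit pairs (A ⇒* B via units): (S,U), (S,V), (U,V).
S: inherits non-unit rules of {S, U, V} → Sd | Si | dd | di | dii | i.
U: inherits non-unit rules of {U, V} → Sd | di | dii | i.
V: inherits non-unit rules of {V} → Sd | di.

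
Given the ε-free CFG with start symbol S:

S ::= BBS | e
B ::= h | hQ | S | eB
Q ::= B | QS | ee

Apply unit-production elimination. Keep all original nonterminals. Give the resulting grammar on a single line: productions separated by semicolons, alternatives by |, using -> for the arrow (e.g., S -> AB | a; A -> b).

S -> e | BBS; B -> e | h | eB | hQ | BBS; Q -> e | h | QS | eB | ee | hQ | BBS

Unit productions: B->S, Q->B.
Unit pairs (A ⇒* B via units): (B,S), (Q,B), (Q,S).
S: inherits non-unit rules of {S} → BBS | e.
B: inherits non-unit rules of {B, S} → BBS | e | eB | h | hQ.
Q: inherits non-unit rules of {B, Q, S} → BBS | QS | e | eB | ee | h | hQ.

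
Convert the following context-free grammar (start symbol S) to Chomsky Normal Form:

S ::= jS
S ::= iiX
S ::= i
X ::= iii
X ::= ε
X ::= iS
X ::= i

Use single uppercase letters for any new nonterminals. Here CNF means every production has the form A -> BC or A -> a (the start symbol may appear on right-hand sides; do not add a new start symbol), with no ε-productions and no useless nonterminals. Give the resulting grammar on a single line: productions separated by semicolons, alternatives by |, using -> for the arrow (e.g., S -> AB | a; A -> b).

S -> i | AA | AC | BS; A -> i; B -> j; C -> AX; D -> AA; X -> i | AD | AS

Nullable: {X}; after ε-elimination: S -> i | ii | jS | iiX; X -> i | iS | iii.
No unit productions to eliminate.
TERM: introduce A -> i, B -> j and substitute in every rule of length ≥2.
BIN: S -> AAX becomes S -> AC, C -> AX; X -> AAA becomes X -> AD, D -> AA.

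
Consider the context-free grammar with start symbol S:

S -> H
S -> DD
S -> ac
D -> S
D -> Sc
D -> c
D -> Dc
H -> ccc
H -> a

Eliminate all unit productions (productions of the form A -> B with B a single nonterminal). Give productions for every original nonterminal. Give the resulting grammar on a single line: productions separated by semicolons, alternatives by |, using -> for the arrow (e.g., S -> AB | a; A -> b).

Unit productions: D->S, S->H.
Unit pairs (A ⇒* B via units): (D,H), (D,S), (S,H).
S: inherits non-unit rules of {H, S} → DD | a | ac | ccc.
D: inherits non-unit rules of {D, H, S} → DD | Dc | Sc | a | ac | c | ccc.
H: inherits non-unit rules of {H} → a | ccc.

S -> a | DD | ac | ccc; D -> a | c | DD | Dc | Sc | ac | ccc; H -> a | ccc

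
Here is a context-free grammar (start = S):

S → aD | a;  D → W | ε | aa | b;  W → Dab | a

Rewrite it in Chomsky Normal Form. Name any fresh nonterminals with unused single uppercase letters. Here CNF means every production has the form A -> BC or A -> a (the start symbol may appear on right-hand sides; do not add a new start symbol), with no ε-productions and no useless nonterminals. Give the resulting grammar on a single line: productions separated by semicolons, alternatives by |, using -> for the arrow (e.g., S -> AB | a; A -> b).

S -> a | AD; A -> a; B -> b; C -> AB; D -> a | b | AA | AB | DC

Nullable: {D}; after ε-elimination: S -> a | aD; D -> W | b | aa; W -> a | ab | Dab.
After unit-elimination: S -> a | aD; D -> a | b | aa | ab | Dab; W -> a | ab | Dab.
TERM: introduce A -> a, B -> b and substitute in every rule of length ≥2.
BIN: D -> DAB becomes D -> DC, C -> AB; W -> DAB becomes W -> DE, E -> AB.
Drop unreachable/unproductive: W.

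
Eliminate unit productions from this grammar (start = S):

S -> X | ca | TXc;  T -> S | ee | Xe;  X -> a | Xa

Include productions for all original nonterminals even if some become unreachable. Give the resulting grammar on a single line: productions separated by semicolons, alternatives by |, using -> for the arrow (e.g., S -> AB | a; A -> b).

S -> a | Xa | ca | TXc; T -> a | Xa | Xe | ca | ee | TXc; X -> a | Xa

Unit productions: S->X, T->S.
Unit pairs (A ⇒* B via units): (S,X), (T,S), (T,X).
S: inherits non-unit rules of {S, X} → TXc | Xa | a | ca.
T: inherits non-unit rules of {S, T, X} → TXc | Xa | Xe | a | ca | ee.
X: inherits non-unit rules of {X} → Xa | a.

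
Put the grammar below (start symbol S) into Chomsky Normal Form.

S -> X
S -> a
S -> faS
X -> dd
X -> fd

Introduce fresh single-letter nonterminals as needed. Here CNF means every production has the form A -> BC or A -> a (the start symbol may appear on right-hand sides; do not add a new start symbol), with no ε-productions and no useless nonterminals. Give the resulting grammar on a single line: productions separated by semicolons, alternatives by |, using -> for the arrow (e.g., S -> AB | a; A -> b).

S -> a | AA | BA | BD; A -> d; B -> f; C -> a; D -> CS

No ε-productions.
After unit-elimination: S -> a | dd | fd | faS; X -> dd | fd.
TERM: introduce C -> a, A -> d, B -> f and substitute in every rule of length ≥2.
BIN: S -> BCS becomes S -> BD, D -> CS.
Drop unreachable/unproductive: X.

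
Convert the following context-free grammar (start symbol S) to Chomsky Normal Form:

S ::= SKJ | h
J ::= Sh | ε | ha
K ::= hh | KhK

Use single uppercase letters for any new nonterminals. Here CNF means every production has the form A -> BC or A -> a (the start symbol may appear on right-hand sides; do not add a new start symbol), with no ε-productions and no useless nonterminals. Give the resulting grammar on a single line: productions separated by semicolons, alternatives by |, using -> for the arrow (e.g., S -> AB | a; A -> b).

S -> h | SD | SK; A -> h; B -> a; C -> AK; D -> KJ; J -> AB | SA; K -> AA | KC

Nullable: {J}; after ε-elimination: S -> h | SK | SKJ; J -> Sh | ha; K -> hh | KhK.
No unit productions to eliminate.
TERM: introduce B -> a, A -> h and substitute in every rule of length ≥2.
BIN: K -> KAK becomes K -> KC, C -> AK; S -> SKJ becomes S -> SD, D -> KJ.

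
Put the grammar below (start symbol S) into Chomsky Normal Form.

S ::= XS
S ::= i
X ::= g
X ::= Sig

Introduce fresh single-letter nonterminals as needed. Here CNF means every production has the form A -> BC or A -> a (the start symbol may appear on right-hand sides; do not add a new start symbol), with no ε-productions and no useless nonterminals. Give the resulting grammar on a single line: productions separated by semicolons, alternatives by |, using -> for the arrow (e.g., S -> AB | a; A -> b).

No ε-productions.
No unit productions to eliminate.
TERM: introduce B -> g, A -> i and substitute in every rule of length ≥2.
BIN: X -> SAB becomes X -> SC, C -> AB.

S -> i | XS; A -> i; B -> g; C -> AB; X -> g | SC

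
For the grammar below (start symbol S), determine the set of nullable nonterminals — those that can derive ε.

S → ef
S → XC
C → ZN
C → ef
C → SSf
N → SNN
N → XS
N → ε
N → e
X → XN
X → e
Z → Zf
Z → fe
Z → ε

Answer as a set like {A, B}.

{C, N, Z}

Directly nullable (have an ε-rule): {N, Z}.
C is nullable via C -> ZN (every symbol on the right is already known nullable).
Not nullable: S, X — each has a terminal in every rule's right-hand side or depends on a non-nullable symbol.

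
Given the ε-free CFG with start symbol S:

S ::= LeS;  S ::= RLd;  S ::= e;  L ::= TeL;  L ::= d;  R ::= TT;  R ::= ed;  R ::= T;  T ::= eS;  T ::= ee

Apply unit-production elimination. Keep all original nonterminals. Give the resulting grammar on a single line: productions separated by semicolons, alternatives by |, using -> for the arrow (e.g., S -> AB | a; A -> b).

S -> e | LeS | RLd; L -> d | TeL; R -> TT | eS | ed | ee; T -> eS | ee

Unit productions: R->T.
Unit pairs (A ⇒* B via units): (R,T).
S: inherits non-unit rules of {S} → LeS | RLd | e.
L: inherits non-unit rules of {L} → TeL | d.
R: inherits non-unit rules of {R, T} → TT | eS | ed | ee.
T: inherits non-unit rules of {T} → eS | ee.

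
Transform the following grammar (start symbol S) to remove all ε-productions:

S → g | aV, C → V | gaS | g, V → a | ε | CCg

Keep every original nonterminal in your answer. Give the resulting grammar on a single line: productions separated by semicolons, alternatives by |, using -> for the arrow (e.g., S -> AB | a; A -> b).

S -> a | g | aV; C -> V | g | gaS; V -> a | g | Cg | CCg

Nullable set: {C, V}.
S -> aV: V nullable, giving a | aV.
C -> V: V nullable, giving V.
Drop V -> ε.
V -> CCg: C, C nullable, giving CCg | Cg | g.
Unchanged (no nullable symbols): S -> g; C -> g; C -> gaS; V -> a.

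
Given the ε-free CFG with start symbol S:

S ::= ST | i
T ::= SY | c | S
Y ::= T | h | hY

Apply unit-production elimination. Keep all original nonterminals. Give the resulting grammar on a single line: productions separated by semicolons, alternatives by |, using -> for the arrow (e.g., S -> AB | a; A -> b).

Unit productions: T->S, Y->T.
Unit pairs (A ⇒* B via units): (T,S), (Y,S), (Y,T).
S: inherits non-unit rules of {S} → ST | i.
T: inherits non-unit rules of {S, T} → ST | SY | c | i.
Y: inherits non-unit rules of {S, T, Y} → ST | SY | c | h | hY | i.

S -> i | ST; T -> c | i | ST | SY; Y -> c | h | i | ST | SY | hY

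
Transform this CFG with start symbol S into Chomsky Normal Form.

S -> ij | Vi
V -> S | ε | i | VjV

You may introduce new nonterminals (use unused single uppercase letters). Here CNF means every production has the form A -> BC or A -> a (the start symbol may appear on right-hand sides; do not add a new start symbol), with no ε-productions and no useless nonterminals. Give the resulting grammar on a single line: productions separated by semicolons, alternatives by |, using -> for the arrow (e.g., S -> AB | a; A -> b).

S -> i | AB | VA; A -> i; B -> j; C -> BV; V -> i | j | AB | BV | VA | VB | VC

Nullable: {V}; after ε-elimination: S -> i | Vi | ij; V -> S | i | j | Vj | jV | VjV.
After unit-elimination: S -> i | Vi | ij; V -> i | j | Vi | Vj | ij | jV | VjV.
TERM: introduce A -> i, B -> j and substitute in every rule of length ≥2.
BIN: V -> VBV becomes V -> VC, C -> BV.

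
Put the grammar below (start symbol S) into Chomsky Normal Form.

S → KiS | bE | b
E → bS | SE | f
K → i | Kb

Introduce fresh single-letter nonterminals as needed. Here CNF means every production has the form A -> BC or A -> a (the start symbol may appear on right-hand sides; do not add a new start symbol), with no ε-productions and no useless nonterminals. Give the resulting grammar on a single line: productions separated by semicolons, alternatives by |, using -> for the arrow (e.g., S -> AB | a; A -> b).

No ε-productions.
No unit productions to eliminate.
TERM: introduce A -> b, B -> i and substitute in every rule of length ≥2.
BIN: S -> KBS becomes S -> KC, C -> BS.

S -> b | AE | KC; A -> b; B -> i; C -> BS; E -> f | AS | SE; K -> i | KA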